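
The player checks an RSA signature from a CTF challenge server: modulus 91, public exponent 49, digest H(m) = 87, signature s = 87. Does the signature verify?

verifies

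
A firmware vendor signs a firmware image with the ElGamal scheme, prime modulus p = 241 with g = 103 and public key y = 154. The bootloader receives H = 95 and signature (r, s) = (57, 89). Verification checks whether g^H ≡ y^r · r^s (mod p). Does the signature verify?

Left side g^H mod p:
Squares mod 241: 103^1≡103, 103^2≡5, 103^4≡25, 103^8≡143, 103^16≡205, 103^32≡91, 103^64≡87
95 = 64 + 16 + 8 + 4 + 2 + 1, so 103^95 ≡ 87·205·143·25·5·103 ≡ 126 (mod 241)
Right side y^r · r^s mod p:
Squares mod 241: 154^1≡154, 154^2≡98, 154^4≡205, 154^8≡91, 154^16≡87, 154^32≡98
57 = 32 + 16 + 8 + 1, so 154^57 ≡ 98·87·91·154 ≡ 143 (mod 241)
Squares mod 241: 57^1≡57, 57^2≡116, 57^4≡201, 57^8≡154, 57^16≡98, 57^32≡205, 57^64≡91
89 = 64 + 16 + 8 + 1, so 57^89 ≡ 91·98·154·57 ≡ 102 (mod 241)
143·102 = 14586 ≡ 126 (mod 241)
126 ≡ 126 (mod 241), so the signature is genuine.

verifies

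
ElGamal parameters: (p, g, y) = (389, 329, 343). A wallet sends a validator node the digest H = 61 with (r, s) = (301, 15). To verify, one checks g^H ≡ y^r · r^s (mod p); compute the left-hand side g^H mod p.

329^2 = 108241 ≡ 99
329^4 ≡ 99^2 = 9801 ≡ 76
329^8 ≡ 76^2 = 5776 ≡ 330
329^16 ≡ 330^2 = 108900 ≡ 369
329^32 ≡ 369^2 = 136161 ≡ 11
61 = 32 + 16 + 8 + 4 + 1, so 329^61 ≡ 11·369·330·76·329 ≡ 273 (mod 389)

273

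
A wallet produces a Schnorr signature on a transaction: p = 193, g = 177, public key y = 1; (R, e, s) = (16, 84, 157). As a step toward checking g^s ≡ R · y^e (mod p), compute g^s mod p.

177^2 = 31329 ≡ 63
177^4 ≡ 63^2 = 3969 ≡ 109
177^8 ≡ 109^2 = 11881 ≡ 108
177^16 ≡ 108^2 = 11664 ≡ 84
177^32 ≡ 84^2 = 7056 ≡ 108
177^64 ≡ 108^2 = 11664 ≡ 84
177^128 ≡ 84^2 = 7056 ≡ 108
157 = 128 + 16 + 8 + 4 + 1, so 177^157 ≡ 108·84·108·109·177 ≡ 16 (mod 193)

16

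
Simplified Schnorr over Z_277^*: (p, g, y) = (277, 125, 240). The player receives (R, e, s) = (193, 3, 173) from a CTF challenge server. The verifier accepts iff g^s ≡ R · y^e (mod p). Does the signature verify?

does not verify

g^s mod p:
125^2 = 15625 ≡ 113
125^4 ≡ 113^2 = 12769 ≡ 27
125^8 ≡ 27^2 = 729 ≡ 175
125^16 ≡ 175^2 = 30625 ≡ 155
125^32 ≡ 155^2 = 24025 ≡ 203
125^64 ≡ 203^2 = 41209 ≡ 213
125^128 ≡ 213^2 = 45369 ≡ 218
173 = 128 + 32 + 8 + 4 + 1, so 125^173 ≡ 218·203·175·27·125 ≡ 129 (mod 277)
R · y^e mod p:
240^2 = 57600 ≡ 261
3 = 2 + 1, so 240^3 ≡ 261·240 ≡ 38 (mod 277)
193·38 = 7334 ≡ 132 (mod 277)
129 ≠ 132; the check fails.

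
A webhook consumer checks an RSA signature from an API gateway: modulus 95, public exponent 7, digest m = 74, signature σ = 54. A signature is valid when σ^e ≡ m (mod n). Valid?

σ^7 mod 95 = 74
74 = m, so the signature checks out.

yes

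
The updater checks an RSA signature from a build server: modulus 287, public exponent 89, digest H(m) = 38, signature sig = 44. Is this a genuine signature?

forged

sig^2 ≡ 44^2 = 1936 ≡ 214
sig^4 ≡ 214^2 = 45796 ≡ 163
sig^8 ≡ 163^2 = 26569 ≡ 165
sig^16 ≡ 165^2 = 27225 ≡ 247
sig^32 ≡ 247^2 = 61009 ≡ 165
sig^64 ≡ 165^2 = 27225 ≡ 247
89 = 64 + 16 + 8 + 1, so sig^89 ≡ 247·247·165·44 ≡ 249 (mod 287)
249 ≠ 38, so verification fails.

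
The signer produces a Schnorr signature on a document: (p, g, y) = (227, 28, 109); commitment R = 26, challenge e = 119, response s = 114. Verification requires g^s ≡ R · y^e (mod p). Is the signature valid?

g^s mod p:
28^114 mod 227 = 28
R · y^e mod p:
109^119 mod 227 = 36
26·36 = 936 ≡ 28 (mod 227)
28 ≡ 28 (mod 227); signature holds.

valid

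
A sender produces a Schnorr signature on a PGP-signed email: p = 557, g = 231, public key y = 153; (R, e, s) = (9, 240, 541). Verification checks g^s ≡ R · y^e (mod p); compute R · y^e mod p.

169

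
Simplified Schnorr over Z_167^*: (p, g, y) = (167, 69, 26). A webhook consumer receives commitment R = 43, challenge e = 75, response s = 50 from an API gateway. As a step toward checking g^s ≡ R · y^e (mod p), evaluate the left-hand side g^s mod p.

9

69^2 = 4761 ≡ 85
69^4 ≡ 85^2 = 7225 ≡ 44
69^8 ≡ 44^2 = 1936 ≡ 99
69^16 ≡ 99^2 = 9801 ≡ 115
69^32 ≡ 115^2 = 13225 ≡ 32
50 = 32 + 16 + 2, so 69^50 ≡ 32·115·85 ≡ 9 (mod 167)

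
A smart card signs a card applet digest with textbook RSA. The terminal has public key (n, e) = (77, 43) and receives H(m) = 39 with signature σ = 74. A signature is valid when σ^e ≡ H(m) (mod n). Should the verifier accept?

σ^2 ≡ 74^2 = 5476 ≡ 9
σ^4 ≡ 9^2 = 81 ≡ 4
σ^8 ≡ 4^2 = 16
σ^16 ≡ 16^2 = 256 ≡ 25
σ^32 ≡ 25^2 = 625 ≡ 9
43 = 32 + 8 + 2 + 1, so σ^43 ≡ 9·16·9·74 ≡ 39 (mod 77)
Since 39 equals the digest 39, verification succeeds.

accept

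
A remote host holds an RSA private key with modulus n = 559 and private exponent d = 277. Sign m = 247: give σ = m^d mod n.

65

m^2 ≡ 247^2 = 61009 ≡ 78
m^4 ≡ 78^2 = 6084 ≡ 494
m^8 ≡ 494^2 = 244036 ≡ 312
m^16 ≡ 312^2 = 97344 ≡ 78
m^32 ≡ 78^2 = 6084 ≡ 494
m^64 ≡ 494^2 = 244036 ≡ 312
m^128 ≡ 312^2 = 97344 ≡ 78
m^256 ≡ 78^2 = 6084 ≡ 494
277 = 256 + 16 + 4 + 1, so m^277 ≡ 494·78·494·247 ≡ 65 (mod 559)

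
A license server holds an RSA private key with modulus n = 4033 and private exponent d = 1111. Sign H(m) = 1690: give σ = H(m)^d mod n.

2648

Squares mod 4033: (H(m))^1≡1690, (H(m))^2≡736, (H(m))^4≡1274, (H(m))^8≡1810, (H(m))^16≡1304, (H(m))^32≡2523, (H(m))^64≡1455, (H(m))^128≡3733, (H(m))^256≡1274, (H(m))^512≡1810, (H(m))^1024≡1304
1111 = 1024 + 64 + 16 + 4 + 2 + 1, so (H(m))^1111 ≡ 1304·1455·1304·1274·736·1690 ≡ 2648 (mod 4033)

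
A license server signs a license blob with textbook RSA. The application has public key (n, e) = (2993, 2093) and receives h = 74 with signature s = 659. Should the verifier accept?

s^2 ≡ 659^2 = 434281 ≡ 296
s^4 ≡ 296^2 = 87616 ≡ 819
s^8 ≡ 819^2 = 670761 ≡ 329
s^16 ≡ 329^2 = 108241 ≡ 493
s^32 ≡ 493^2 = 243049 ≡ 616
s^64 ≡ 616^2 = 379456 ≡ 2338
s^128 ≡ 2338^2 = 5466244 ≡ 1026
s^256 ≡ 1026^2 = 1052676 ≡ 2133
s^512 ≡ 2133^2 = 4549689 ≡ 329
s^1024 ≡ 329^2 = 108241 ≡ 493
s^2048 ≡ 493^2 = 243049 ≡ 616
2093 = 2048 + 32 + 8 + 4 + 1, so s^2093 ≡ 616·616·329·819·659 ≡ 981 (mod 2993)
The recovered value 981 does not match the digest 74.

reject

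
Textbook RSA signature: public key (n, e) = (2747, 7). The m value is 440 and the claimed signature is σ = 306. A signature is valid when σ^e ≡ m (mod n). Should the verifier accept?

σ^2 ≡ 306^2 = 93636 ≡ 238
σ^4 ≡ 238^2 = 56644 ≡ 1704
7 = 4 + 2 + 1, so σ^7 ≡ 1704·238·306 ≡ 440 (mod 2747)
σ^7 mod 2747 = 440 matches m.

accept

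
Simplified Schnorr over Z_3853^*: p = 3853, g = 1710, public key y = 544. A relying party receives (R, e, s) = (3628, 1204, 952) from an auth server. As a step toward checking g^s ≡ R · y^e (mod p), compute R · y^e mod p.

2162

544^2 = 295936 ≡ 3108
544^4 ≡ 3108^2 = 9659664 ≡ 193
544^8 ≡ 193^2 = 37249 ≡ 2572
544^16 ≡ 2572^2 = 6615184 ≡ 3436
544^32 ≡ 3436^2 = 11806096 ≡ 504
544^64 ≡ 504^2 = 254016 ≡ 3571
544^128 ≡ 3571^2 = 12752041 ≡ 2464
544^256 ≡ 2464^2 = 6071296 ≡ 2821
544^512 ≡ 2821^2 = 7958041 ≡ 1596
544^1024 ≡ 1596^2 = 2547216 ≡ 383
1204 = 1024 + 128 + 32 + 16 + 4, so 544^1204 ≡ 383·2464·504·3436·193 ≡ 487 (mod 3853)
R · y^e ≡ 3628·487 = 1766836 ≡ 2162 (mod 3853)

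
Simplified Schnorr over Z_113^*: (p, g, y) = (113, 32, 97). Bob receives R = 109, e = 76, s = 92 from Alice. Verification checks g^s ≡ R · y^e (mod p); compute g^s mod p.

28

Squares mod 113: 32^1≡32, 32^2≡7, 32^4≡49, 32^8≡28, 32^16≡106, 32^32≡49, 32^64≡28
92 = 64 + 16 + 8 + 4, so 32^92 ≡ 28·106·28·49 ≡ 28 (mod 113)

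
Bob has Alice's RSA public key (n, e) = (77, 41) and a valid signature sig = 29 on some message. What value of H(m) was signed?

sig^41 mod 77 = 29

29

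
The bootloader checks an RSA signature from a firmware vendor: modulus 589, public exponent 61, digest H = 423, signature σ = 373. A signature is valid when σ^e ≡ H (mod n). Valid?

σ^61 mod 589 = 373
373 ≠ 423, so verification fails.

no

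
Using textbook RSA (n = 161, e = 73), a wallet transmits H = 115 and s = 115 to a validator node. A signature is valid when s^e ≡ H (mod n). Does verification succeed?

s^2 ≡ 115^2 = 13225 ≡ 23
s^4 ≡ 23^2 = 529 ≡ 46
s^8 ≡ 46^2 = 2116 ≡ 23
s^16 ≡ 23^2 = 529 ≡ 46
s^32 ≡ 46^2 = 2116 ≡ 23
s^64 ≡ 23^2 = 529 ≡ 46
73 = 64 + 8 + 1, so s^73 ≡ 46·23·115 ≡ 115 (mod 161)
s^73 mod 161 = 115 matches H.

passes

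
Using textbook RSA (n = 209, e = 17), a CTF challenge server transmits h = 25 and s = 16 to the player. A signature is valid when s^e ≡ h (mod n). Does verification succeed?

s^2 ≡ 16^2 = 256 ≡ 47
s^4 ≡ 47^2 = 2209 ≡ 119
s^8 ≡ 119^2 = 14161 ≡ 158
s^16 ≡ 158^2 = 24964 ≡ 93
17 = 16 + 1, so s^17 ≡ 93·16 ≡ 25 (mod 209)
s^17 mod 209 = 25 matches h.

passes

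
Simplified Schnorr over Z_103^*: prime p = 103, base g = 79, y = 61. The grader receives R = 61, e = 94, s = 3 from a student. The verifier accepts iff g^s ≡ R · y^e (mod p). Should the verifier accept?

g^s mod p:
79^2 = 6241 ≡ 61
3 = 2 + 1, so 79^3 ≡ 61·79 ≡ 81 (mod 103)
R · y^e mod p:
61^2 = 3721 ≡ 13
61^4 ≡ 13^2 = 169 ≡ 66
61^8 ≡ 66^2 = 4356 ≡ 30
61^16 ≡ 30^2 = 900 ≡ 76
61^32 ≡ 76^2 = 5776 ≡ 8
61^64 ≡ 8^2 = 64
94 = 64 + 16 + 8 + 4 + 2, so 61^94 ≡ 64·76·30·66·13 ≡ 79 (mod 103)
61·79 = 4819 ≡ 81 (mod 103)
81 ≡ 81 (mod 103); signature holds.

accept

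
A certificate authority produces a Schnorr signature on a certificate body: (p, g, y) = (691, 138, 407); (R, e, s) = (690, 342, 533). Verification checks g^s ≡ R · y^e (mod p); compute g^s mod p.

138^2 = 19044 ≡ 387
138^4 ≡ 387^2 = 149769 ≡ 513
138^8 ≡ 513^2 = 263169 ≡ 589
138^16 ≡ 589^2 = 346921 ≡ 39
138^32 ≡ 39^2 = 1521 ≡ 139
138^64 ≡ 139^2 = 19321 ≡ 664
138^128 ≡ 664^2 = 440896 ≡ 38
138^256 ≡ 38^2 = 1444 ≡ 62
138^512 ≡ 62^2 = 3844 ≡ 389
533 = 512 + 16 + 4 + 1, so 138^533 ≡ 389·39·513·138 ≡ 2 (mod 691)

2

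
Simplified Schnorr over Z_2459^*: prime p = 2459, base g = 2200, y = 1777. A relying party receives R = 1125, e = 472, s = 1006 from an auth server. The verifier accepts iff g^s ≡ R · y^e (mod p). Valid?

yes

g^s mod p:
2200^2 = 4840000 ≡ 688
2200^4 ≡ 688^2 = 473344 ≡ 1216
2200^8 ≡ 1216^2 = 1478656 ≡ 797
2200^16 ≡ 797^2 = 635209 ≡ 787
2200^32 ≡ 787^2 = 619369 ≡ 2160
2200^64 ≡ 2160^2 = 4665600 ≡ 877
2200^128 ≡ 877^2 = 769129 ≡ 1921
2200^256 ≡ 1921^2 = 3690241 ≡ 1741
2200^512 ≡ 1741^2 = 3031081 ≡ 1593
1006 = 512 + 256 + 128 + 64 + 32 + 8 + 4 + 2, so 2200^1006 ≡ 1593·1741·1921·877·2160·797·1216·688 ≡ 625 (mod 2459)
R · y^e mod p:
1777^2 = 3157729 ≡ 373
1777^4 ≡ 373^2 = 139129 ≡ 1425
1777^8 ≡ 1425^2 = 2030625 ≡ 1950
1777^16 ≡ 1950^2 = 3802500 ≡ 886
1777^32 ≡ 886^2 = 784996 ≡ 575
1777^64 ≡ 575^2 = 330625 ≡ 1119
1777^128 ≡ 1119^2 = 1252161 ≡ 530
1777^256 ≡ 530^2 = 280900 ≡ 574
472 = 256 + 128 + 64 + 16 + 8, so 1777^472 ≡ 574·530·1119·886·1950 ≡ 547 (mod 2459)
1125·547 = 615375 ≡ 625 (mod 2459)
625 ≡ 625 (mod 2459); signature holds.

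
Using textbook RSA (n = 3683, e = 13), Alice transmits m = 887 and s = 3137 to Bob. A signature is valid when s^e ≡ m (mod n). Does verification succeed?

fails

s^2 ≡ 3137^2 = 9840769 ≡ 3476
s^4 ≡ 3476^2 = 12082576 ≡ 2336
s^8 ≡ 2336^2 = 5456896 ≡ 2373
13 = 8 + 4 + 1, so s^13 ≡ 2373·2336·3137 ≡ 2848 (mod 3683)
2848 ≠ 887, so verification fails.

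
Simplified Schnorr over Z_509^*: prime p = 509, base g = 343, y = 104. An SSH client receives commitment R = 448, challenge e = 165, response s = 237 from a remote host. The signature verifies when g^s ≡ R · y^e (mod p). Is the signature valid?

g^s mod p:
343^2 = 117649 ≡ 70
343^4 ≡ 70^2 = 4900 ≡ 319
343^8 ≡ 319^2 = 101761 ≡ 470
343^16 ≡ 470^2 = 220900 ≡ 503
343^32 ≡ 503^2 = 253009 ≡ 36
343^64 ≡ 36^2 = 1296 ≡ 278
343^128 ≡ 278^2 = 77284 ≡ 425
237 = 128 + 64 + 32 + 8 + 4 + 1, so 343^237 ≡ 425·278·36·470·319·343 ≡ 162 (mod 509)
R · y^e mod p:
104^2 = 10816 ≡ 127
104^4 ≡ 127^2 = 16129 ≡ 350
104^8 ≡ 350^2 = 122500 ≡ 340
104^16 ≡ 340^2 = 115600 ≡ 57
104^32 ≡ 57^2 = 3249 ≡ 195
104^64 ≡ 195^2 = 38025 ≡ 359
104^128 ≡ 359^2 = 128881 ≡ 104
165 = 128 + 32 + 4 + 1, so 104^165 ≡ 104·195·350·104 ≡ 498 (mod 509)
448·498 = 223104 ≡ 162 (mod 509)
162 ≡ 162 (mod 509); signature holds.

valid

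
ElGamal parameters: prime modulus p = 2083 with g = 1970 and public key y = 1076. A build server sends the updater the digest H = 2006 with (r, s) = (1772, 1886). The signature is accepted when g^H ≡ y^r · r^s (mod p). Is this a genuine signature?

Left side g^H mod p:
1970^2006 mod 2083 = 1061
Right side y^r · r^s mod p:
1076^1772 mod 2083 = 1043
1772^1886 mod 2083 = 13
1043·13 = 13559 ≡ 1061 (mod 2083)
1061 ≡ 1061 (mod 2083), so the signature is genuine.

genuine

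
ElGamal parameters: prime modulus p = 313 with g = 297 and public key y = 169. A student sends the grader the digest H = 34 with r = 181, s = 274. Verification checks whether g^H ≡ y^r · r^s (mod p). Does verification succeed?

Left side g^H mod p:
297^2 = 88209 ≡ 256
297^4 ≡ 256^2 = 65536 ≡ 119
297^8 ≡ 119^2 = 14161 ≡ 76
297^16 ≡ 76^2 = 5776 ≡ 142
297^32 ≡ 142^2 = 20164 ≡ 132
34 = 32 + 2, so 297^34 ≡ 132·256 ≡ 301 (mod 313)
Right side y^r · r^s mod p:
169^2 = 28561 ≡ 78
169^4 ≡ 78^2 = 6084 ≡ 137
169^8 ≡ 137^2 = 18769 ≡ 302
169^16 ≡ 302^2 = 91204 ≡ 121
169^32 ≡ 121^2 = 14641 ≡ 243
169^64 ≡ 243^2 = 59049 ≡ 205
169^128 ≡ 205^2 = 42025 ≡ 83
181 = 128 + 32 + 16 + 4 + 1, so 169^181 ≡ 83·243·121·137·169 ≡ 108 (mod 313)
181^2 = 32761 ≡ 209
181^4 ≡ 209^2 = 43681 ≡ 174
181^8 ≡ 174^2 = 30276 ≡ 228
181^16 ≡ 228^2 = 51984 ≡ 26
181^32 ≡ 26^2 = 676 ≡ 50
181^64 ≡ 50^2 = 2500 ≡ 309
181^128 ≡ 309^2 = 95481 ≡ 16
181^256 ≡ 16^2 = 256
274 = 256 + 16 + 2, so 181^274 ≡ 256·26·209 ≡ 132 (mod 313)
108·132 = 14256 ≡ 171 (mod 313)
301 ≠ 171, so verification fails.

fails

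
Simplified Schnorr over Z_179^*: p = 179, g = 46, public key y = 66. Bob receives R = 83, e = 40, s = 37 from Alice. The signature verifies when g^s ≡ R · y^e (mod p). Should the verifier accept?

reject

g^s mod p:
Squares mod 179: 46^1≡46, 46^2≡147, 46^4≡129, 46^8≡173, 46^16≡36, 46^32≡43
37 = 32 + 4 + 1, so 46^37 ≡ 43·129·46 ≡ 87 (mod 179)
R · y^e mod p:
Squares mod 179: 66^1≡66, 66^2≡60, 66^4≡20, 66^8≡42, 66^16≡153, 66^32≡139
40 = 32 + 8, so 66^40 ≡ 139·42 ≡ 110 (mod 179)
83·110 = 9130 ≡ 1 (mod 179)
87 ≠ 1; the check fails.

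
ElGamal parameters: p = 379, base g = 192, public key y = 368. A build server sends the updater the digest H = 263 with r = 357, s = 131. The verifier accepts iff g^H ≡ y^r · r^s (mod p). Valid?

yes

Left side g^H mod p:
Squares mod 379: 192^1≡192, 192^2≡101, 192^4≡347, 192^8≡266, 192^16≡262, 192^32≡45, 192^64≡130, 192^128≡224, 192^256≡148
263 = 256 + 4 + 2 + 1, so 192^263 ≡ 148·347·101·192 ≡ 284 (mod 379)
Right side y^r · r^s mod p:
Squares mod 379: 368^1≡368, 368^2≡121, 368^4≡239, 368^8≡271, 368^16≡294, 368^32≡24, 368^64≡197, 368^128≡151, 368^256≡61
357 = 256 + 64 + 32 + 4 + 1, so 368^357 ≡ 61·197·24·239·368 ≡ 115 (mod 379)
Squares mod 379: 357^1≡357, 357^2≡105, 357^4≡34, 357^8≡19, 357^16≡361, 357^32≡324, 357^64≡372, 357^128≡49
131 = 128 + 2 + 1, so 357^131 ≡ 49·105·357 ≡ 131 (mod 379)
115·131 = 15065 ≡ 284 (mod 379)
284 ≡ 284 (mod 379), so the signature is genuine.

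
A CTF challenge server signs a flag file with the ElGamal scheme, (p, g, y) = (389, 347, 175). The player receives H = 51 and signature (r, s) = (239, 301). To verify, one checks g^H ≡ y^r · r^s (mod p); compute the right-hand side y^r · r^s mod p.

175^2 = 30625 ≡ 283
175^4 ≡ 283^2 = 80089 ≡ 344
175^8 ≡ 344^2 = 118336 ≡ 80
175^16 ≡ 80^2 = 6400 ≡ 176
175^32 ≡ 176^2 = 30976 ≡ 245
175^64 ≡ 245^2 = 60025 ≡ 119
175^128 ≡ 119^2 = 14161 ≡ 157
239 = 128 + 64 + 32 + 8 + 4 + 2 + 1, so 175^239 ≡ 157·119·245·80·344·283·175 ≡ 143 (mod 389)
239^2 = 57121 ≡ 327
239^4 ≡ 327^2 = 106929 ≡ 343
239^8 ≡ 343^2 = 117649 ≡ 171
239^16 ≡ 171^2 = 29241 ≡ 66
239^32 ≡ 66^2 = 4356 ≡ 77
239^64 ≡ 77^2 = 5929 ≡ 94
239^128 ≡ 94^2 = 8836 ≡ 278
239^256 ≡ 278^2 = 77284 ≡ 262
301 = 256 + 32 + 8 + 4 + 1, so 239^301 ≡ 262·77·171·343·239 ≡ 99 (mod 389)
y^r · r^s ≡ 143·99 = 14157 ≡ 153 (mod 389)

153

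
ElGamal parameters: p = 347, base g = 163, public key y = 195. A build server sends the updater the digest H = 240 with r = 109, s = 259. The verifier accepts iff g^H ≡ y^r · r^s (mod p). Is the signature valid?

invalid

Left side g^H mod p:
Squares mod 347: 163^1≡163, 163^2≡197, 163^4≡292, 163^8≡249, 163^16≡235, 163^32≡52, 163^64≡275, 163^128≡326
240 = 128 + 64 + 32 + 16, so 163^240 ≡ 326·275·52·235 ≡ 278 (mod 347)
Right side y^r · r^s mod p:
Squares mod 347: 195^1≡195, 195^2≡202, 195^4≡205, 195^8≡38, 195^16≡56, 195^32≡13, 195^64≡169
109 = 64 + 32 + 8 + 4 + 1, so 195^109 ≡ 169·13·38·205·195 ≡ 193 (mod 347)
Squares mod 347: 109^1≡109, 109^2≡83, 109^4≡296, 109^8≡172, 109^16≡89, 109^32≡287, 109^64≡130, 109^128≡244, 109^256≡199
259 = 256 + 2 + 1, so 109^259 ≡ 199·83·109 ≡ 117 (mod 347)
193·117 = 22581 ≡ 26 (mod 347)
278 ≠ 26, so verification fails.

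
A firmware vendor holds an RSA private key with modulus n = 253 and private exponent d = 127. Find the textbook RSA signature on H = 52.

35

Squares mod 253: H^1≡52, H^2≡174, H^4≡169, H^8≡225, H^16≡25, H^32≡119, H^64≡246
127 = 64 + 32 + 16 + 8 + 4 + 2 + 1, so H^127 ≡ 246·119·25·225·169·174·52 ≡ 35 (mod 253)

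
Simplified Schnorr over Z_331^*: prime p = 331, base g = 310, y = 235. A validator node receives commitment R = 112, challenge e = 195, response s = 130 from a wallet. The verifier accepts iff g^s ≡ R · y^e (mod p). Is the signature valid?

g^s mod p:
310^2 = 96100 ≡ 110
310^4 ≡ 110^2 = 12100 ≡ 184
310^8 ≡ 184^2 = 33856 ≡ 94
310^16 ≡ 94^2 = 8836 ≡ 230
310^32 ≡ 230^2 = 52900 ≡ 271
310^64 ≡ 271^2 = 73441 ≡ 290
310^128 ≡ 290^2 = 84100 ≡ 26
130 = 128 + 2, so 310^130 ≡ 26·110 ≡ 212 (mod 331)
R · y^e mod p:
235^2 = 55225 ≡ 279
235^4 ≡ 279^2 = 77841 ≡ 56
235^8 ≡ 56^2 = 3136 ≡ 157
235^16 ≡ 157^2 = 24649 ≡ 155
235^32 ≡ 155^2 = 24025 ≡ 193
235^64 ≡ 193^2 = 37249 ≡ 177
235^128 ≡ 177^2 = 31329 ≡ 215
195 = 128 + 64 + 2 + 1, so 235^195 ≡ 215·177·279·235 ≡ 61 (mod 331)
112·61 = 6832 ≡ 212 (mod 331)
212 ≡ 212 (mod 331); signature holds.

valid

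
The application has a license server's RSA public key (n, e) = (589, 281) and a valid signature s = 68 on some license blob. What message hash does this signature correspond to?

26

s^2 ≡ 68^2 = 4624 ≡ 501
s^4 ≡ 501^2 = 251001 ≡ 87
s^8 ≡ 87^2 = 7569 ≡ 501
s^16 ≡ 501^2 = 251001 ≡ 87
s^32 ≡ 87^2 = 7569 ≡ 501
s^64 ≡ 501^2 = 251001 ≡ 87
s^128 ≡ 87^2 = 7569 ≡ 501
s^256 ≡ 501^2 = 251001 ≡ 87
281 = 256 + 16 + 8 + 1, so s^281 ≡ 87·87·501·68 ≡ 26 (mod 589)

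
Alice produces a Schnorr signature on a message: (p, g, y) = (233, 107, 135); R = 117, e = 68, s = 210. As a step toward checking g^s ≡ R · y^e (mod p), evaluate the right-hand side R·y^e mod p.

135^2 = 18225 ≡ 51
135^4 ≡ 51^2 = 2601 ≡ 38
135^8 ≡ 38^2 = 1444 ≡ 46
135^16 ≡ 46^2 = 2116 ≡ 19
135^32 ≡ 19^2 = 361 ≡ 128
135^64 ≡ 128^2 = 16384 ≡ 74
68 = 64 + 4, so 135^68 ≡ 74·38 ≡ 16 (mod 233)
R · y^e ≡ 117·16 = 1872 ≡ 8 (mod 233)

8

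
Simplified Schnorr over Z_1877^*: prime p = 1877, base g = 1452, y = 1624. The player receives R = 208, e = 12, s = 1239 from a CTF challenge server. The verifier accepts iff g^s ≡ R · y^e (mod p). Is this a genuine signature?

forged

g^s mod p:
Squares mod 1877: 1452^1≡1452, 1452^2≡433, 1452^4≡1666, 1452^8≡1350, 1452^16≡1810, 1452^32≡735, 1452^64≡1526, 1452^128≡1196, 1452^256≡142, 1452^512≡1394, 1452^1024≡541
1239 = 1024 + 128 + 64 + 16 + 4 + 2 + 1, so 1452^1239 ≡ 541·1196·1526·1810·1666·433·1452 ≡ 1152 (mod 1877)
R · y^e mod p:
Squares mod 1877: 1624^1≡1624, 1624^2≡191, 1624^4≡818, 1624^8≡912
12 = 8 + 4, so 1624^12 ≡ 912·818 ≡ 847 (mod 1877)
208·847 = 176176 ≡ 1615 (mod 1877)
1152 ≠ 1615; the check fails.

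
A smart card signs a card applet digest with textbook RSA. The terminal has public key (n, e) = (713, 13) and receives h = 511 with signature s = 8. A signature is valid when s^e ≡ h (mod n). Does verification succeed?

s^2 ≡ 8^2 = 64
s^4 ≡ 64^2 = 4096 ≡ 531
s^8 ≡ 531^2 = 281961 ≡ 326
13 = 8 + 4 + 1, so s^13 ≡ 326·531·8 ≡ 202 (mod 713)
s^13 mod 713 = 202, but h = 511.

fails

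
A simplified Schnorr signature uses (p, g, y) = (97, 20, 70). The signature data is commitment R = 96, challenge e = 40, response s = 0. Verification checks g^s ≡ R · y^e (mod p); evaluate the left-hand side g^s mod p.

1

20^0 mod 97 = 1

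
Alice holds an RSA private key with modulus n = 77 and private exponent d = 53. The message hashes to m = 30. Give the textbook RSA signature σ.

39

m^2 ≡ 30^2 = 900 ≡ 53
m^4 ≡ 53^2 = 2809 ≡ 37
m^8 ≡ 37^2 = 1369 ≡ 60
m^16 ≡ 60^2 = 3600 ≡ 58
m^32 ≡ 58^2 = 3364 ≡ 53
53 = 32 + 16 + 4 + 1, so m^53 ≡ 53·58·37·30 ≡ 39 (mod 77)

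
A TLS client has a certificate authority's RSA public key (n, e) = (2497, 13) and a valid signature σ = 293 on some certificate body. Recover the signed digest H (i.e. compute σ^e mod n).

σ^2 ≡ 293^2 = 85849 ≡ 951
σ^4 ≡ 951^2 = 904401 ≡ 487
σ^8 ≡ 487^2 = 237169 ≡ 2451
13 = 8 + 4 + 1, so σ^13 ≡ 2451·487·293 ≡ 827 (mod 2497)

827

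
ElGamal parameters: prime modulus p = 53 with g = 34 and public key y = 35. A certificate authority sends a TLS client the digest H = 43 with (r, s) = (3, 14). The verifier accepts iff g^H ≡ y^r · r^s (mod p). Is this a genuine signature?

genuine

Left side g^H mod p:
34^2 = 1156 ≡ 43
34^4 ≡ 43^2 = 1849 ≡ 47
34^8 ≡ 47^2 = 2209 ≡ 36
34^16 ≡ 36^2 = 1296 ≡ 24
34^32 ≡ 24^2 = 576 ≡ 46
43 = 32 + 8 + 2 + 1, so 34^43 ≡ 46·36·43·34 ≡ 32 (mod 53)
Right side y^r · r^s mod p:
35^2 = 1225 ≡ 6
3 = 2 + 1, so 35^3 ≡ 6·35 ≡ 51 (mod 53)
3^2 = 9
3^4 ≡ 9^2 = 81 ≡ 28
3^8 ≡ 28^2 = 784 ≡ 42
14 = 8 + 4 + 2, so 3^14 ≡ 42·28·9 ≡ 37 (mod 53)
51·37 = 1887 ≡ 32 (mod 53)
32 ≡ 32 (mod 53), so the signature is genuine.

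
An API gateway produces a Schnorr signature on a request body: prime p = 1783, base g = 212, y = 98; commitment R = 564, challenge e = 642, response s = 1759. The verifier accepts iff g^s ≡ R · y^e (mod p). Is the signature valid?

g^s mod p:
212^2 = 44944 ≡ 369
212^4 ≡ 369^2 = 136161 ≡ 653
212^8 ≡ 653^2 = 426409 ≡ 272
212^16 ≡ 272^2 = 73984 ≡ 881
212^32 ≡ 881^2 = 776161 ≡ 556
212^64 ≡ 556^2 = 309136 ≡ 677
212^128 ≡ 677^2 = 458329 ≡ 98
212^256 ≡ 98^2 = 9604 ≡ 689
212^512 ≡ 689^2 = 474721 ≡ 443
212^1024 ≡ 443^2 = 196249 ≡ 119
1759 = 1024 + 512 + 128 + 64 + 16 + 8 + 4 + 2 + 1, so 212^1759 ≡ 119·443·98·677·881·272·653·369·212 ≡ 1271 (mod 1783)
R · y^e mod p:
98^2 = 9604 ≡ 689
98^4 ≡ 689^2 = 474721 ≡ 443
98^8 ≡ 443^2 = 196249 ≡ 119
98^16 ≡ 119^2 = 14161 ≡ 1680
98^32 ≡ 1680^2 = 2822400 ≡ 1694
98^64 ≡ 1694^2 = 2869636 ≡ 789
98^128 ≡ 789^2 = 622521 ≡ 254
98^256 ≡ 254^2 = 64516 ≡ 328
98^512 ≡ 328^2 = 107584 ≡ 604
642 = 512 + 128 + 2, so 98^642 ≡ 604·254·689 ≡ 252 (mod 1783)
564·252 = 142128 ≡ 1271 (mod 1783)
1271 ≡ 1271 (mod 1783); signature holds.

valid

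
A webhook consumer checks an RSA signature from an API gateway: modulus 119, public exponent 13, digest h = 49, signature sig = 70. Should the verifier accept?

accept

sig^2 ≡ 70^2 = 4900 ≡ 21
sig^4 ≡ 21^2 = 441 ≡ 84
sig^8 ≡ 84^2 = 7056 ≡ 35
13 = 8 + 4 + 1, so sig^13 ≡ 35·84·70 ≡ 49 (mod 119)
Since 49 equals the digest 49, verification succeeds.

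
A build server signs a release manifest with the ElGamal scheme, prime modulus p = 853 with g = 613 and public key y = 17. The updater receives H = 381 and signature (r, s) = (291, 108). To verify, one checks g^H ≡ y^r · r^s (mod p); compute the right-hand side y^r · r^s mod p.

Squares mod 853: 17^1≡17, 17^2≡289, 17^4≡780, 17^8≡211, 17^16≡165, 17^32≡782, 17^64≡776, 17^128≡811, 17^256≡58
291 = 256 + 32 + 2 + 1, so 17^291 ≡ 58·782·289·17 ≡ 573 (mod 853)
Squares mod 853: 291^1≡291, 291^2≡234, 291^4≡164, 291^8≡453, 291^16≡489, 291^32≡281, 291^64≡485
108 = 64 + 32 + 8 + 4, so 291^108 ≡ 485·281·453·164 ≡ 412 (mod 853)
y^r · r^s ≡ 573·412 = 236076 ≡ 648 (mod 853)

648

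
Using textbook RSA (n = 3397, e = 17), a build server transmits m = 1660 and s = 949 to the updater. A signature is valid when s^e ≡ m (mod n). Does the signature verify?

verifies

s^2 ≡ 949^2 = 900601 ≡ 396
s^4 ≡ 396^2 = 156816 ≡ 554
s^8 ≡ 554^2 = 306916 ≡ 1186
s^16 ≡ 1186^2 = 1406596 ≡ 238
17 = 16 + 1, so s^17 ≡ 238·949 ≡ 1660 (mod 3397)
s^17 mod 3397 = 1660 matches m.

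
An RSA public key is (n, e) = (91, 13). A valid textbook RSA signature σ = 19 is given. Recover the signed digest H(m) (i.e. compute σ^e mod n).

19

σ^2 ≡ 19^2 = 361 ≡ 88
σ^4 ≡ 88^2 = 7744 ≡ 9
σ^8 ≡ 9^2 = 81
13 = 8 + 4 + 1, so σ^13 ≡ 81·9·19 ≡ 19 (mod 91)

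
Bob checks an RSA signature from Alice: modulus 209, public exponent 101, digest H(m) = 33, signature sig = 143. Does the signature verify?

verifies

sig^101 mod 209 = 33
33 = H(m), so the signature checks out.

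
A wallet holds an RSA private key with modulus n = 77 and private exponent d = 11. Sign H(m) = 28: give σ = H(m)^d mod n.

Squares mod 77: (H(m))^1≡28, (H(m))^2≡14, (H(m))^4≡42, (H(m))^8≡70
11 = 8 + 2 + 1, so (H(m))^11 ≡ 70·14·28 ≡ 28 (mod 77)

28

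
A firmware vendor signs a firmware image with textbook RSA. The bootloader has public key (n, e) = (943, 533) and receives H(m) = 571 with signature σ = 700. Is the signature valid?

valid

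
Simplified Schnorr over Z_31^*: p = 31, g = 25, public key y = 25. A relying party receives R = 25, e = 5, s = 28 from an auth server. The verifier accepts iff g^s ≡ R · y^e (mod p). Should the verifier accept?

reject

g^s mod p:
25^2 = 625 ≡ 5
25^4 ≡ 5^2 = 25
25^8 ≡ 25^2 = 625 ≡ 5
25^16 ≡ 5^2 = 25
28 = 16 + 8 + 4, so 25^28 ≡ 25·5·25 ≡ 25 (mod 31)
R · y^e mod p:
25^2 = 625 ≡ 5
25^4 ≡ 5^2 = 25
5 = 4 + 1, so 25^5 ≡ 25·25 ≡ 5 (mod 31)
25·5 = 125 ≡ 1 (mod 31)
25 ≠ 1; the check fails.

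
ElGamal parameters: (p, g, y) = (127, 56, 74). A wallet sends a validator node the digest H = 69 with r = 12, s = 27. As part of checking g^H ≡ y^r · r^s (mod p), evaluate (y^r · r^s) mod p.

74^2 = 5476 ≡ 15
74^4 ≡ 15^2 = 225 ≡ 98
74^8 ≡ 98^2 = 9604 ≡ 79
12 = 8 + 4, so 74^12 ≡ 79·98 ≡ 122 (mod 127)
12^2 = 144 ≡ 17
12^4 ≡ 17^2 = 289 ≡ 35
12^8 ≡ 35^2 = 1225 ≡ 82
12^16 ≡ 82^2 = 6724 ≡ 120
27 = 16 + 8 + 2 + 1, so 12^27 ≡ 120·82·17·12 ≡ 125 (mod 127)
y^r · r^s ≡ 122·125 = 15250 ≡ 10 (mod 127)

10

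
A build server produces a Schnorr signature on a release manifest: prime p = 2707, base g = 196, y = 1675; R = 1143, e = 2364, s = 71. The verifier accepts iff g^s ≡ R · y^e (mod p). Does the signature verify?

does not verify

g^s mod p:
Squares mod 2707: 196^1≡196, 196^2≡518, 196^4≡331, 196^8≡1281, 196^16≡519, 196^32≡1368, 196^64≡887
71 = 64 + 4 + 2 + 1, so 196^71 ≡ 887·331·518·196 ≡ 1640 (mod 2707)
R · y^e mod p:
Squares mod 2707: 1675^1≡1675, 1675^2≡1173, 1675^4≡773, 1675^8≡1989, 1675^16≡1194, 1675^32≡1754, 1675^64≡1364, 1675^128≡787, 1675^256≡2173, 1675^512≡921, 1675^1024≡950, 1675^2048≡1069
2364 = 2048 + 256 + 32 + 16 + 8 + 4, so 1675^2364 ≡ 1069·2173·1754·1194·1989·773 ≡ 1365 (mod 2707)
1143·1365 = 1560195 ≡ 963 (mod 2707)
1640 ≠ 963; the check fails.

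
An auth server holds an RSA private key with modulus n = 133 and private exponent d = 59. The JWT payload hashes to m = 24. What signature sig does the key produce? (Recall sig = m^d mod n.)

Squares mod 133: m^1≡24, m^2≡44, m^4≡74, m^8≡23, m^16≡130, m^32≡9
59 = 32 + 16 + 8 + 2 + 1, so m^59 ≡ 9·130·23·44·24 ≡ 47 (mod 133)

47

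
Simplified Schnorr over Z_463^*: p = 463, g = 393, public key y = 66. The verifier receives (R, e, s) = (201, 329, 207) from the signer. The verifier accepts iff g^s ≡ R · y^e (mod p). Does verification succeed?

passes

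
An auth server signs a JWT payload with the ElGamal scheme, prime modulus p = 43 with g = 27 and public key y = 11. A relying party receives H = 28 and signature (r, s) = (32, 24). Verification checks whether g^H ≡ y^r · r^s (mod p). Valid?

yes

Left side g^H mod p:
27^2 = 729 ≡ 41
27^4 ≡ 41^2 = 1681 ≡ 4
27^8 ≡ 4^2 = 16
27^16 ≡ 16^2 = 256 ≡ 41
28 = 16 + 8 + 4, so 27^28 ≡ 41·16·4 ≡ 1 (mod 43)
Right side y^r · r^s mod p:
11^2 = 121 ≡ 35
11^4 ≡ 35^2 = 1225 ≡ 21
11^8 ≡ 21^2 = 441 ≡ 11
11^16 ≡ 11^2 = 121 ≡ 35
11^32 ≡ 35^2 = 1225 ≡ 21
32^2 = 1024 ≡ 35
32^4 ≡ 35^2 = 1225 ≡ 21
32^8 ≡ 21^2 = 441 ≡ 11
32^16 ≡ 11^2 = 121 ≡ 35
24 = 16 + 8, so 32^24 ≡ 35·11 ≡ 41 (mod 43)
21·41 = 861 ≡ 1 (mod 43)
1 ≡ 1 (mod 43), so the signature is genuine.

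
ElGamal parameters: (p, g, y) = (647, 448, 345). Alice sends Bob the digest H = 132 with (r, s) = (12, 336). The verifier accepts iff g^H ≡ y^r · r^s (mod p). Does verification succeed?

Left side g^H mod p:
448^2 = 200704 ≡ 134
448^4 ≡ 134^2 = 17956 ≡ 487
448^8 ≡ 487^2 = 237169 ≡ 367
448^16 ≡ 367^2 = 134689 ≡ 113
448^32 ≡ 113^2 = 12769 ≡ 476
448^64 ≡ 476^2 = 226576 ≡ 126
448^128 ≡ 126^2 = 15876 ≡ 348
132 = 128 + 4, so 448^132 ≡ 348·487 ≡ 609 (mod 647)
Right side y^r · r^s mod p:
345^2 = 119025 ≡ 624
345^4 ≡ 624^2 = 389376 ≡ 529
345^8 ≡ 529^2 = 279841 ≡ 337
12 = 8 + 4, so 345^12 ≡ 337·529 ≡ 348 (mod 647)
12^2 = 144
12^4 ≡ 144^2 = 20736 ≡ 32
12^8 ≡ 32^2 = 1024 ≡ 377
12^16 ≡ 377^2 = 142129 ≡ 436
12^32 ≡ 436^2 = 190096 ≡ 525
12^64 ≡ 525^2 = 275625 ≡ 3
12^128 ≡ 3^2 = 9
12^256 ≡ 9^2 = 81
336 = 256 + 64 + 16, so 12^336 ≡ 81·3·436 ≡ 487 (mod 647)
348·487 = 169476 ≡ 609 (mod 647)
609 ≡ 609 (mod 647), so the signature is genuine.

passes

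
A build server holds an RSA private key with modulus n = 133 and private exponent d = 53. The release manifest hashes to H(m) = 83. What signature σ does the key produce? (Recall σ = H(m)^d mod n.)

(H(m))^2 ≡ 83^2 = 6889 ≡ 106
(H(m))^4 ≡ 106^2 = 11236 ≡ 64
(H(m))^8 ≡ 64^2 = 4096 ≡ 106
(H(m))^16 ≡ 106^2 = 11236 ≡ 64
(H(m))^32 ≡ 64^2 = 4096 ≡ 106
53 = 32 + 16 + 4 + 1, so (H(m))^53 ≡ 106·64·64·83 ≡ 125 (mod 133)

125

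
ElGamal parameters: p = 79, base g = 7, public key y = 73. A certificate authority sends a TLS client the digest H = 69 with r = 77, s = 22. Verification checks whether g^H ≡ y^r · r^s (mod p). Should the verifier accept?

Left side g^H mod p:
Squares mod 79: 7^1≡7, 7^2≡49, 7^4≡31, 7^8≡13, 7^16≡11, 7^32≡42, 7^64≡26
69 = 64 + 4 + 1, so 7^69 ≡ 26·31·7 ≡ 33 (mod 79)
Right side y^r · r^s mod p:
Squares mod 79: 73^1≡73, 73^2≡36, 73^4≡32, 73^8≡76, 73^16≡9, 73^32≡2, 73^64≡4
77 = 64 + 8 + 4 + 1, so 73^77 ≡ 4·76·32·73 ≡ 13 (mod 79)
Squares mod 79: 77^1≡77, 77^2≡4, 77^4≡16, 77^8≡19, 77^16≡45
22 = 16 + 4 + 2, so 77^22 ≡ 45·16·4 ≡ 36 (mod 79)
13·36 = 468 ≡ 73 (mod 79)
33 ≠ 73, so verification fails.

reject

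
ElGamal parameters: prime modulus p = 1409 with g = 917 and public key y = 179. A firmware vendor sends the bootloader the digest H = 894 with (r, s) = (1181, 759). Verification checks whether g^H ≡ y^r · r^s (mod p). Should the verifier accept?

accept

Left side g^H mod p:
917^2 = 840889 ≡ 1125
917^4 ≡ 1125^2 = 1265625 ≡ 343
917^8 ≡ 343^2 = 117649 ≡ 702
917^16 ≡ 702^2 = 492804 ≡ 1063
917^32 ≡ 1063^2 = 1129969 ≡ 1360
917^64 ≡ 1360^2 = 1849600 ≡ 992
917^128 ≡ 992^2 = 984064 ≡ 582
917^256 ≡ 582^2 = 338724 ≡ 564
917^512 ≡ 564^2 = 318096 ≡ 1071
894 = 512 + 256 + 64 + 32 + 16 + 8 + 4 + 2, so 917^894 ≡ 1071·564·992·1360·1063·702·343·1125 ≡ 1182 (mod 1409)
Right side y^r · r^s mod p:
179^2 = 32041 ≡ 1043
179^4 ≡ 1043^2 = 1087849 ≡ 101
179^8 ≡ 101^2 = 10201 ≡ 338
179^16 ≡ 338^2 = 114244 ≡ 115
179^32 ≡ 115^2 = 13225 ≡ 544
179^64 ≡ 544^2 = 295936 ≡ 46
179^128 ≡ 46^2 = 2116 ≡ 707
179^256 ≡ 707^2 = 499849 ≡ 1063
179^512 ≡ 1063^2 = 1129969 ≡ 1360
179^1024 ≡ 1360^2 = 1849600 ≡ 992
1181 = 1024 + 128 + 16 + 8 + 4 + 1, so 179^1181 ≡ 992·707·115·338·101·179 ≡ 1253 (mod 1409)
1181^2 = 1394761 ≡ 1260
1181^4 ≡ 1260^2 = 1587600 ≡ 1066
1181^8 ≡ 1066^2 = 1136356 ≡ 702
1181^16 ≡ 702^2 = 492804 ≡ 1063
1181^32 ≡ 1063^2 = 1129969 ≡ 1360
1181^64 ≡ 1360^2 = 1849600 ≡ 992
1181^128 ≡ 992^2 = 984064 ≡ 582
1181^256 ≡ 582^2 = 338724 ≡ 564
1181^512 ≡ 564^2 = 318096 ≡ 1071
759 = 512 + 128 + 64 + 32 + 16 + 4 + 2 + 1, so 1181^759 ≡ 1071·582·992·1360·1063·1066·1260·1181 ≡ 155 (mod 1409)
1253·155 = 194215 ≡ 1182 (mod 1409)
1182 ≡ 1182 (mod 1409), so the signature is genuine.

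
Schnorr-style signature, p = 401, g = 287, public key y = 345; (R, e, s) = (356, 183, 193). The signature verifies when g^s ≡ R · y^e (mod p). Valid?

g^s mod p:
287^193 mod 401 = 213
R · y^e mod p:
345^183 mod 401 = 22
356·22 = 7832 ≡ 213 (mod 401)
213 ≡ 213 (mod 401); signature holds.

yes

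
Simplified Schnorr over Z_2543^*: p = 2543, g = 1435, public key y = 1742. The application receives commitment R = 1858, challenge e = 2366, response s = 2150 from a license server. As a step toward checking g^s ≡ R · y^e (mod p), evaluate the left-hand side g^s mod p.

1435^2 = 2059225 ≡ 1938
1435^4 ≡ 1938^2 = 3755844 ≡ 2376
1435^8 ≡ 2376^2 = 5645376 ≡ 2459
1435^16 ≡ 2459^2 = 6046681 ≡ 1970
1435^32 ≡ 1970^2 = 3880900 ≡ 282
1435^64 ≡ 282^2 = 79524 ≡ 691
1435^128 ≡ 691^2 = 477481 ≡ 1940
1435^256 ≡ 1940^2 = 3763600 ≡ 2503
1435^512 ≡ 2503^2 = 6265009 ≡ 1600
1435^1024 ≡ 1600^2 = 2560000 ≡ 1742
1435^2048 ≡ 1742^2 = 3034564 ≡ 765
2150 = 2048 + 64 + 32 + 4 + 2, so 1435^2150 ≡ 765·691·282·2376·1938 ≡ 817 (mod 2543)

817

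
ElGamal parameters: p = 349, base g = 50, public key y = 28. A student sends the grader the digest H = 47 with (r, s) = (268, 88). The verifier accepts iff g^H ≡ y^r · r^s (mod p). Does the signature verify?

Left side g^H mod p:
Squares mod 349: 50^1≡50, 50^2≡57, 50^4≡108, 50^8≡147, 50^16≡320, 50^32≡143
47 = 32 + 8 + 4 + 2 + 1, so 50^47 ≡ 143·147·108·57·50 ≡ 287 (mod 349)
Right side y^r · r^s mod p:
Squares mod 349: 28^1≡28, 28^2≡86, 28^4≡67, 28^8≡301, 28^16≡210, 28^32≡126, 28^64≡171, 28^128≡274, 28^256≡41
268 = 256 + 8 + 4, so 28^268 ≡ 41·301·67 ≡ 66 (mod 349)
Squares mod 349: 268^1≡268, 268^2≡279, 268^4≡14, 268^8≡196, 268^16≡26, 268^32≡327, 268^64≡135
88 = 64 + 16 + 8, so 268^88 ≡ 135·26·196 ≡ 81 (mod 349)
66·81 = 5346 ≡ 111 (mod 349)
287 ≠ 111, so verification fails.

does not verify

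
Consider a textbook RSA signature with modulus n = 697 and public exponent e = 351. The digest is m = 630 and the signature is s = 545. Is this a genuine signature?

s^2 ≡ 545^2 = 297025 ≡ 103
s^4 ≡ 103^2 = 10609 ≡ 154
s^8 ≡ 154^2 = 23716 ≡ 18
s^16 ≡ 18^2 = 324
s^32 ≡ 324^2 = 104976 ≡ 426
s^64 ≡ 426^2 = 181476 ≡ 256
s^128 ≡ 256^2 = 65536 ≡ 18
s^256 ≡ 18^2 = 324
351 = 256 + 64 + 16 + 8 + 4 + 2 + 1, so s^351 ≡ 324·256·324·18·154·103·545 ≡ 630 (mod 697)
s^351 mod 697 = 630 matches m.

genuine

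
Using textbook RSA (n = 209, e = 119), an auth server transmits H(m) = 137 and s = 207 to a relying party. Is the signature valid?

valid

s^119 mod 209 = 137
137 = H(m), so the signature checks out.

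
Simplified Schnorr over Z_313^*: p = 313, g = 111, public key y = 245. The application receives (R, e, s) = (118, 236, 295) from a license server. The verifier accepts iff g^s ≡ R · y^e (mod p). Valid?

yes

g^s mod p:
Squares mod 313: 111^1≡111, 111^2≡114, 111^4≡163, 111^8≡277, 111^16≡44, 111^32≡58, 111^64≡234, 111^128≡294, 111^256≡48
295 = 256 + 32 + 4 + 2 + 1, so 111^295 ≡ 48·58·163·114·111 ≡ 53 (mod 313)
R · y^e mod p:
Squares mod 313: 245^1≡245, 245^2≡242, 245^4≡33, 245^8≡150, 245^16≡277, 245^32≡44, 245^64≡58, 245^128≡234
236 = 128 + 64 + 32 + 8 + 4, so 245^236 ≡ 234·58·44·150·33 ≡ 210 (mod 313)
118·210 = 24780 ≡ 53 (mod 313)
53 ≡ 53 (mod 313); signature holds.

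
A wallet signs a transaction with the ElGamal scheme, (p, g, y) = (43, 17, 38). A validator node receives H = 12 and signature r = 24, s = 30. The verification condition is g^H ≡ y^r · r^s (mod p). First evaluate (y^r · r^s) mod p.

Squares mod 43: 38^1≡38, 38^2≡25, 38^4≡23, 38^8≡13, 38^16≡40
24 = 16 + 8, so 38^24 ≡ 40·13 ≡ 4 (mod 43)
Squares mod 43: 24^1≡24, 24^2≡17, 24^4≡31, 24^8≡15, 24^16≡10
30 = 16 + 8 + 4 + 2, so 24^30 ≡ 10·15·31·17 ≡ 16 (mod 43)
y^r · r^s ≡ 4·16 = 64 ≡ 21 (mod 43)

21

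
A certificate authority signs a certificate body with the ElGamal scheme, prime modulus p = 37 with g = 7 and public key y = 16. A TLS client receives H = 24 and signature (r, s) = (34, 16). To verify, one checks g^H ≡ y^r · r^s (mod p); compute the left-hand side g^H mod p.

7^2 = 49 ≡ 12
7^4 ≡ 12^2 = 144 ≡ 33
7^8 ≡ 33^2 = 1089 ≡ 16
7^16 ≡ 16^2 = 256 ≡ 34
24 = 16 + 8, so 7^24 ≡ 34·16 ≡ 26 (mod 37)

26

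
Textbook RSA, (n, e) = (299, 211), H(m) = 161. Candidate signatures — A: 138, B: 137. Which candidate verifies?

A

Candidate A: Squares mod 299: 138^1≡138, 138^2≡207, 138^4≡92, 138^8≡92, 138^16≡92, 138^32≡92, 138^64≡92, 138^128≡92; 211 = 128 + 64 + 16 + 2 + 1, so 138^211 ≡ 92·92·92·207·138 ≡ 161 (mod 299)
  → matches H(m) = 161
Candidate B: Squares mod 299: 137^1≡137, 137^2≡231, 137^4≡139, 137^8≡185, 137^16≡139, 137^32≡185, 137^64≡139, 137^128≡185; 211 = 128 + 64 + 16 + 2 + 1, so 137^211 ≡ 185·139·139·231·137 ≡ 45 (mod 299)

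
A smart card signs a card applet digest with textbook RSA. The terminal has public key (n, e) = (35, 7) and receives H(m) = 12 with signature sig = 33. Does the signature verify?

sig^2 ≡ 33^2 = 1089 ≡ 4
sig^4 ≡ 4^2 = 16
7 = 4 + 2 + 1, so sig^7 ≡ 16·4·33 ≡ 12 (mod 35)
Since 12 equals the digest 12, verification succeeds.

verifies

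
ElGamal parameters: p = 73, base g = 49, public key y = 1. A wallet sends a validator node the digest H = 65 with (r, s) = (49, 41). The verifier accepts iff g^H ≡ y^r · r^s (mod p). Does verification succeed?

passes

Left side g^H mod p:
49^65 mod 73 = 70
Right side y^r · r^s mod p:
1^49 mod 73 = 1
49^41 mod 73 = 70
1·70 = 70 ≡ 70 (mod 73)
70 ≡ 70 (mod 73), so the signature is genuine.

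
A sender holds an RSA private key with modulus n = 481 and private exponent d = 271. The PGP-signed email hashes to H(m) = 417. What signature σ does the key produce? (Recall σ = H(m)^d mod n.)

417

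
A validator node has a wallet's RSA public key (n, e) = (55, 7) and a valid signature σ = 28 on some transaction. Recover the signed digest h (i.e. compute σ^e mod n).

52

σ^2 ≡ 28^2 = 784 ≡ 14
σ^4 ≡ 14^2 = 196 ≡ 31
7 = 4 + 2 + 1, so σ^7 ≡ 31·14·28 ≡ 52 (mod 55)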